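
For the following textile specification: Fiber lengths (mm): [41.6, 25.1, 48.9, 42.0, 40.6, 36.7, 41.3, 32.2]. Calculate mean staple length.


Formula: Mean = sum of lengths / count
Sum = 41.6 + 25.1 + 48.9 + 42.0 + 40.6 + 36.7 + 41.3 + 32.2
Sum = 308.4 mm
Mean = 308.4 / 8 = 38.55 mm

38.55 mm


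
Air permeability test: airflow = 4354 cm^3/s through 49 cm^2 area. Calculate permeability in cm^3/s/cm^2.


Formula: Air Permeability = Airflow / Test Area
AP = 4354 cm^3/s / 49 cm^2
AP = 88.9 cm^3/s/cm^2

88.9 cm^3/s/cm^2


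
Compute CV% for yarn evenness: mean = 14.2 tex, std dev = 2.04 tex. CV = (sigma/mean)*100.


Formula: CV% = (standard deviation / mean) * 100
Step 1: Ratio = 2.04 / 14.2 = 0.143662
Step 2: CV% = 0.143662 * 100 = 14.3662% ≈ 14.4%

14.4%


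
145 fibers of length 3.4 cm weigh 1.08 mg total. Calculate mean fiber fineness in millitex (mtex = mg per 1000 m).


Formula: fineness (mtex) = mass (mg) / total length (km) = (mass_mg / total_length_m) * 1000
Step 1: Convert fiber length: 3.4 cm = 0.034 m
Step 2: Total fiber length = 145 * 0.034 = 4.93 m
Step 3: Linear density = 1.08 mg / 4.93 m = 0.2191 mg/m
Step 4: fineness = 0.2191 * 1000 = 219.1 mtex

219.1 mtex


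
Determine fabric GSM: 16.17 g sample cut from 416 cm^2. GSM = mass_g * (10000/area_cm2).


Formula: GSM = mass_g / area_m2
Step 1: Convert area: 416 cm^2 = 416 / 10000 = 0.0416 m^2
Step 2: GSM = 16.17 g / 0.0416 m^2 = 388.7 g/m^2

388.7 g/m^2


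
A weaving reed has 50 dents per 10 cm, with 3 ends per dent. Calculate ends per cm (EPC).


Formula: EPC = (dents per 10 cm * ends per dent) / 10
Step 1: Total ends per 10 cm = 50 * 3 = 150
Step 2: EPC = 150 / 10 = 15.0 ends/cm

15.0 ends/cm


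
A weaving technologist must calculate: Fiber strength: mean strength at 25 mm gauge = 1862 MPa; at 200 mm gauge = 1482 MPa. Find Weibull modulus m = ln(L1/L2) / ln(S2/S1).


Formula: m = ln(L1/L2) / ln(S2/S1)
Step 1: ln(L1/L2) = ln(25/200) = -2.07944
Step 2: S2/S1 = 1482/1862 = 0.79592
Step 3: ln(S2/S1) = ln(0.79592) = -0.22826
Step 4: m = -2.07944 / -0.22826 = 9.11

9.11 (Weibull m)


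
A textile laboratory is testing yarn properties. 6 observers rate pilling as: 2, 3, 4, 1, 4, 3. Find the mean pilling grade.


Formula: Mean = sum / count
Sum = 2 + 3 + 4 + 1 + 4 + 3 = 17
Mean = 17 / 6 = 2.8

2.8


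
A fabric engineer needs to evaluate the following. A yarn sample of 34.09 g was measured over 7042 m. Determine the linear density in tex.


Formula: Tex = (mass_g / length_m) * 1000
Substituting: Tex = (34.09 / 7042) * 1000
Intermediate: 34.09 / 7042 = 0.00484095 g/m
Tex = 0.00484095 * 1000 = 4.84 tex

4.84 tex


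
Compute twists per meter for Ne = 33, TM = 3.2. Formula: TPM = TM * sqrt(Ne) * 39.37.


Formula: TPM = TM * sqrt(Ne) * 39.37
Step 1: sqrt(Ne) = sqrt(33) = 5.7446
Step 2: TM * sqrt(Ne) = 3.2 * 5.7446 = 18.3827
Step 3: TPM = 18.3827 * 39.37 = 724 twists/m

724 twists/m


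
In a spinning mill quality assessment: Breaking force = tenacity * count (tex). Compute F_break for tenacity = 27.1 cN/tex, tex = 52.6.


Formula: Breaking force = Tenacity * Linear density
F = 27.1 cN/tex * 52.6 tex
F = 1425.46 cN

1425.46 cN


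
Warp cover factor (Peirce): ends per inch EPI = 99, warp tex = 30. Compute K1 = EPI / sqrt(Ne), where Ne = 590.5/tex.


Formula: K1 = EPI / sqrt(Ne), with Ne = 590.5 / tex_warp
Step 1: Ne = 590.5 / 30 = 19.683
Step 2: sqrt(Ne) = sqrt(19.683) = 4.4366
Step 3: K1 = 99 / 4.4366 = 22.3

22.3


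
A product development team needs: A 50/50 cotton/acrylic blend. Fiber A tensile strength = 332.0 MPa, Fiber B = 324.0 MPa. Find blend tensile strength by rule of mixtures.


Formula: Blend property = (fraction_A * property_A) + (fraction_B * property_B)
Step 1: Contribution A = 50/100 * 332.0 MPa = 166.0 MPa
Step 2: Contribution B = 50/100 * 324.0 MPa = 162.0 MPa
Step 3: Blend tensile strength = 166.0 + 162.0 = 328.0 MPa

328.0 MPa


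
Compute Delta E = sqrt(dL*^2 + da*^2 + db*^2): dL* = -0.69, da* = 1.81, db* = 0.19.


Formula: Delta E = sqrt(dL*^2 + da*^2 + db*^2)
Step 1: dL*^2 = (-0.69)^2 = 0.4761
Step 2: da*^2 = 1.81^2 = 3.2761
Step 3: db*^2 = 0.19^2 = 0.0361
Step 4: Sum = 0.4761 + 3.2761 + 0.0361 = 3.7883
Step 5: Delta E = sqrt(3.7883) = 1.95

1.95 Delta E


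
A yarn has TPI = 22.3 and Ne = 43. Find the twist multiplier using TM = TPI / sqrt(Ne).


Formula: TM = TPI / sqrt(Ne)
Step 1: sqrt(Ne) = sqrt(43) = 6.5574
Step 2: TM = 22.3 / 6.5574 = 3.40

3.40 TM


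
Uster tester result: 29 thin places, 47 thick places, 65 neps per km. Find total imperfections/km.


Formula: Total = thin places + thick places + neps
Total = 29 + 47 + 65
Total = 141 imperfections/km

141 imperfections/km


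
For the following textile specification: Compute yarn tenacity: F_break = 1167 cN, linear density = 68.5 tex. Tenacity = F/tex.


Formula: Tenacity = Breaking force / Linear density
Tenacity = 1167 cN / 68.5 tex
Tenacity = 17.04 cN/tex

17.04 cN/tex


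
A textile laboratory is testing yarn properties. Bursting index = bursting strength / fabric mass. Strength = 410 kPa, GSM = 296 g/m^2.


Formula: Bursting Index = Bursting Strength / Fabric GSM
BI = 410 kPa / 296 g/m^2
BI = 1.385 kPa/(g/m^2)

1.385 kPa/(g/m^2)


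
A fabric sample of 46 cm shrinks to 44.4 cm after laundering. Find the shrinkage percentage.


Formula: Shrinkage% = ((L_before - L_after) / L_before) * 100
Step 1: Shrinkage = 46 - 44.4 = 1.6 cm
Step 2: Shrinkage% = (1.6 / 46) * 100
Step 3: Shrinkage% = 0.034783 * 100 = 3.4783% ≈ 3.5%

3.5%


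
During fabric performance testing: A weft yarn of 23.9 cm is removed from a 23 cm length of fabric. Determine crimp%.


Formula: Crimp% = ((L_yarn - L_fabric) / L_fabric) * 100
Step 1: Extension = 23.9 - 23 = 0.9 cm
Step 2: Crimp% = (0.9 / 23) * 100
Step 3: Crimp% = 0.03913 * 100 = 3.913% ≈ 3.9%

3.9%


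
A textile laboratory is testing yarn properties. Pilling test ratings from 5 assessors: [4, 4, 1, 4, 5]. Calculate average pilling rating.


Formula: Mean = sum / count
Sum = 4 + 4 + 1 + 4 + 5 = 18
Mean = 18 / 5 = 3.6

3.6


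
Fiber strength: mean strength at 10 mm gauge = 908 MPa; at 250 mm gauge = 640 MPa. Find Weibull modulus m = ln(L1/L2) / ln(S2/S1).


Formula: m = ln(L1/L2) / ln(S2/S1)
Step 1: ln(L1/L2) = ln(10/250) = -3.21888
Step 2: S2/S1 = 640/908 = 0.70485
Step 3: ln(S2/S1) = ln(0.70485) = -0.34977
Step 4: m = -3.21888 / -0.34977 = 9.20

9.20 (Weibull m)


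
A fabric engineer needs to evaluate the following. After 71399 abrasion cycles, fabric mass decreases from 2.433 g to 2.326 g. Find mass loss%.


Formula: Mass loss% = ((m_before - m_after) / m_before) * 100
Step 1: Mass loss = 2.433 - 2.326 = 0.107 g
Step 2: Ratio = 0.107 / 2.433 = 0.0439786
Step 3: Mass loss% = 0.0439786 * 100 = 4.39786% ≈ 4.40%

4.40%


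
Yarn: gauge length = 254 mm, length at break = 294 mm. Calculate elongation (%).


Formula: Elongation (%) = ((L_break - L0) / L0) * 100
Step 1: Extension = 294 - 254 = 40 mm
Step 2: Elongation = (40 / 254) * 100
Step 3: Elongation = 0.15748 * 100 = 15.748% ≈ 15.7%

15.7%


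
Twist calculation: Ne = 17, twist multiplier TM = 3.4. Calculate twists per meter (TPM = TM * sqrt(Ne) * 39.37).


Formula: TPM = TM * sqrt(Ne) * 39.37
Step 1: sqrt(Ne) = sqrt(17) = 4.1231
Step 2: TM * sqrt(Ne) = 3.4 * 4.1231 = 14.0185
Step 3: TPM = 14.0185 * 39.37 = 552 twists/m

552 twists/m


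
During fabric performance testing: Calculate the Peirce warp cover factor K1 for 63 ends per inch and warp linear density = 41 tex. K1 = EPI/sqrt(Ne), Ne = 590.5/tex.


Formula: K1 = EPI / sqrt(Ne), with Ne = 590.5 / tex_warp
Step 1: Ne = 590.5 / 41 = 14.402
Step 2: sqrt(Ne) = sqrt(14.402) = 3.795
Step 3: K1 = 63 / 3.795 = 16.6

16.6


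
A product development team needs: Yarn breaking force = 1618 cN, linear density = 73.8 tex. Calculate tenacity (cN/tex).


Formula: Tenacity = Breaking force / Linear density
Tenacity = 1618 cN / 73.8 tex
Tenacity = 21.92 cN/tex

21.92 cN/tex


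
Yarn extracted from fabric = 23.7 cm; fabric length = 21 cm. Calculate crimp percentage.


Formula: Crimp% = ((L_yarn - L_fabric) / L_fabric) * 100
Step 1: Extension = 23.7 - 21 = 2.7 cm
Step 2: Crimp% = (2.7 / 21) * 100
Step 3: Crimp% = 0.128571 * 100 = 12.8571% ≈ 12.9%

12.9%


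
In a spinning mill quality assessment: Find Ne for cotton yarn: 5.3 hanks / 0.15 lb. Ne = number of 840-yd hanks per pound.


Formula: Ne = hanks / mass_lb
Substituting: Ne = 5.3 / 0.15
Ne = 35.3

35.3 Ne


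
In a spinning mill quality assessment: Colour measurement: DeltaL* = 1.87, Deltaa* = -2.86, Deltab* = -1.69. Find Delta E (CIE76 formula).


Formula: Delta E = sqrt(dL*^2 + da*^2 + db*^2)
Step 1: dL*^2 = 1.87^2 = 3.4969
Step 2: da*^2 = (-2.86)^2 = 8.1796
Step 3: db*^2 = (-1.69)^2 = 2.8561
Step 4: Sum = 3.4969 + 8.1796 + 2.8561 = 14.5326
Step 5: Delta E = sqrt(14.5326) = 3.81

3.81 Delta E


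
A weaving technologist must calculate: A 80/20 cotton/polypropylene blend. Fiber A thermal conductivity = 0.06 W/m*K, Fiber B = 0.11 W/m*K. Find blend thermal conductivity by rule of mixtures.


Formula: Blend property = (fraction_A * property_A) + (fraction_B * property_B)
Step 1: Contribution A = 80/100 * 0.06 W/m*K = 0.048 W/m*K
Step 2: Contribution B = 20/100 * 0.11 W/m*K = 0.022 W/m*K
Step 3: Blend thermal conductivity = 0.048 + 0.022 = 0.07 W/m*K

0.07 W/m*K


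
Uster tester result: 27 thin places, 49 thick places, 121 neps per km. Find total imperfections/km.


Formula: Total = thin places + thick places + neps
Total = 27 + 49 + 121
Total = 197 imperfections/km

197 imperfections/km


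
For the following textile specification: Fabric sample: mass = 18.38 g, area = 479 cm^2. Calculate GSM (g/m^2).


Formula: GSM = mass_g / area_m2
Step 1: Convert area: 479 cm^2 = 479 / 10000 = 0.0479 m^2
Step 2: GSM = 18.38 g / 0.0479 m^2 = 383.7 g/m^2

383.7 g/m^2


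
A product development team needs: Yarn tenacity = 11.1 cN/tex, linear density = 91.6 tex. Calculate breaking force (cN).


Formula: Breaking force = Tenacity * Linear density
F = 11.1 cN/tex * 91.6 tex
F = 1016.76 cN

1016.76 cN


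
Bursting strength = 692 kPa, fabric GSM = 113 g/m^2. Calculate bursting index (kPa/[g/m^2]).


Formula: Bursting Index = Bursting Strength / Fabric GSM
BI = 692 kPa / 113 g/m^2
BI = 6.124 kPa/(g/m^2)

6.124 kPa/(g/m^2)


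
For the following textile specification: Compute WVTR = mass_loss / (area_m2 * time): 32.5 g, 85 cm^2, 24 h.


Formula: WVTR = mass_loss / (area * time)
Step 1: Convert area: 85 cm^2 = 0.0085 m^2
Step 2: WVTR = 32.5 g / (0.0085 m^2 * 24 h)
Step 3: WVTR = 32.5 / 0.204 = 159.3 g/m^2/h

159.3 g/m^2/h


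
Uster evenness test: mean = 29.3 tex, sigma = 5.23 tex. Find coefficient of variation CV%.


Formula: CV% = (standard deviation / mean) * 100
Step 1: Ratio = 5.23 / 29.3 = 0.178498
Step 2: CV% = 0.178498 * 100 = 17.8498% ≈ 17.8%

17.8%


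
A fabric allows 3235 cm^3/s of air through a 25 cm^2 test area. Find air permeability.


Formula: Air Permeability = Airflow / Test Area
AP = 3235 cm^3/s / 25 cm^2
AP = 129.4 cm^3/s/cm^2

129.4 cm^3/s/cm^2


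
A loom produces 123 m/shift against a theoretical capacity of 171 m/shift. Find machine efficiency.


Formula: Efficiency% = (Actual output / Theoretical output) * 100
Efficiency% = (123 / 171) * 100
Efficiency% = 0.719298 * 100 = 71.9298% ≈ 71.9%

71.9%


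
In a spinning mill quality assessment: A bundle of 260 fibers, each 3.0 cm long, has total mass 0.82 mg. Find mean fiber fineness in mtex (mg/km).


Formula: fineness (mtex) = mass (mg) / total length (km) = (mass_mg / total_length_m) * 1000
Step 1: Convert fiber length: 3.0 cm = 0.03 m
Step 2: Total fiber length = 260 * 0.03 = 7.8 m
Step 3: Linear density = 0.82 mg / 7.8 m = 0.1051 mg/m
Step 4: fineness = 0.1051 * 1000 = 105.1 mtex

105.1 mtex


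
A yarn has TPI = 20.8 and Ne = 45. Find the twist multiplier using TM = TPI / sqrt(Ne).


Formula: TM = TPI / sqrt(Ne)
Step 1: sqrt(Ne) = sqrt(45) = 6.7082
Step 2: TM = 20.8 / 6.7082 = 3.10

3.10 TM


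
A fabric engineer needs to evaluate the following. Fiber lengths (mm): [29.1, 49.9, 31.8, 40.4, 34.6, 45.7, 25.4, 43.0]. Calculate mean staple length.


Formula: Mean = sum of lengths / count
Sum = 29.1 + 49.9 + 31.8 + 40.4 + 34.6 + 45.7 + 25.4 + 43.0
Sum = 299.9 mm
Mean = 299.9 / 8 = 37.49 mm

37.49 mm


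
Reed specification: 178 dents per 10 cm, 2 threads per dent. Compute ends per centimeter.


Formula: EPC = (dents per 10 cm * ends per dent) / 10
Step 1: Total ends per 10 cm = 178 * 2 = 356
Step 2: EPC = 356 / 10 = 35.6 ends/cm

35.6 ends/cm


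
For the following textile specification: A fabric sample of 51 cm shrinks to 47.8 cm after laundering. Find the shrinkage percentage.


Formula: Shrinkage% = ((L_before - L_after) / L_before) * 100
Step 1: Shrinkage = 51 - 47.8 = 3.2 cm
Step 2: Shrinkage% = (3.2 / 51) * 100
Step 3: Shrinkage% = 0.062745 * 100 = 6.2745% ≈ 6.3%

6.3%


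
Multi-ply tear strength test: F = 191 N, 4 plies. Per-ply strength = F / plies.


Formula: Per-ply strength = Total force / Number of plies
Per-ply = 191 N / 4
Per-ply = 47.75 N

47.75 N


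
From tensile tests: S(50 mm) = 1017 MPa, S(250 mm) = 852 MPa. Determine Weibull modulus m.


Formula: m = ln(L1/L2) / ln(S2/S1)
Step 1: ln(L1/L2) = ln(50/250) = -1.60944
Step 2: S2/S1 = 852/1017 = 0.83776
Step 3: ln(S2/S1) = ln(0.83776) = -0.17702
Step 4: m = -1.60944 / -0.17702 = 9.09

9.09 (Weibull m)


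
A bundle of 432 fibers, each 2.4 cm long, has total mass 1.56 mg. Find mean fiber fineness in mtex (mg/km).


Formula: fineness (mtex) = mass (mg) / total length (km) = (mass_mg / total_length_m) * 1000
Step 1: Convert fiber length: 2.4 cm = 0.024 m
Step 2: Total fiber length = 432 * 0.024 = 10.368 m
Step 3: Linear density = 1.56 mg / 10.368 m = 0.1505 mg/m
Step 4: fineness = 0.1505 * 1000 = 150.5 mtex

150.5 mtex


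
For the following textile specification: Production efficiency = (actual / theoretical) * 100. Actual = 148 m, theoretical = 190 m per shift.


Formula: Efficiency% = (Actual output / Theoretical output) * 100
Efficiency% = (148 / 190) * 100
Efficiency% = 0.778947 * 100 = 77.8947% ≈ 77.9%

77.9%


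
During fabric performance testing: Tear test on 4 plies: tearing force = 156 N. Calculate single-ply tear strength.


Formula: Per-ply strength = Total force / Number of plies
Per-ply = 156 N / 4
Per-ply = 39 N

39 N


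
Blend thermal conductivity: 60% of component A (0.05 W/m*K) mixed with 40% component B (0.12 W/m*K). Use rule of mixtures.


Formula: Blend property = (fraction_A * property_A) + (fraction_B * property_B)
Step 1: Contribution A = 60/100 * 0.05 W/m*K = 0.03 W/m*K
Step 2: Contribution B = 40/100 * 0.12 W/m*K = 0.048 W/m*K
Step 3: Blend thermal conductivity = 0.03 + 0.048 = 0.078 W/m*K

0.078 W/m*K


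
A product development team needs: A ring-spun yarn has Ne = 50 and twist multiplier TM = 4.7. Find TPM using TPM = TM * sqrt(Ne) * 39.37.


Formula: TPM = TM * sqrt(Ne) * 39.37
Step 1: sqrt(Ne) = sqrt(50) = 7.0711
Step 2: TM * sqrt(Ne) = 4.7 * 7.0711 = 33.2342
Step 3: TPM = 33.2342 * 39.37 = 1308 twists/m

1308 twists/m


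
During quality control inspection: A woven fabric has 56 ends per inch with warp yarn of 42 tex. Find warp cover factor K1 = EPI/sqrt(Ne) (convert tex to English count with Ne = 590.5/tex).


Formula: K1 = EPI / sqrt(Ne), with Ne = 590.5 / tex_warp
Step 1: Ne = 590.5 / 42 = 14.06
Step 2: sqrt(Ne) = sqrt(14.06) = 3.7497
Step 3: K1 = 56 / 3.7497 = 14.9

14.9


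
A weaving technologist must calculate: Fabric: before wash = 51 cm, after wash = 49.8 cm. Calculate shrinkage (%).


Formula: Shrinkage% = ((L_before - L_after) / L_before) * 100
Step 1: Shrinkage = 51 - 49.8 = 1.2 cm
Step 2: Shrinkage% = (1.2 / 51) * 100
Step 3: Shrinkage% = 0.023529 * 100 = 2.3529% ≈ 2.4%

2.4%


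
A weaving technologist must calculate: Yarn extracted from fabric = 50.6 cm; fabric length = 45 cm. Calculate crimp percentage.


Formula: Crimp% = ((L_yarn - L_fabric) / L_fabric) * 100
Step 1: Extension = 50.6 - 45 = 5.6 cm
Step 2: Crimp% = (5.6 / 45) * 100
Step 3: Crimp% = 0.124444 * 100 = 12.4444% ≈ 12.4%

12.4%


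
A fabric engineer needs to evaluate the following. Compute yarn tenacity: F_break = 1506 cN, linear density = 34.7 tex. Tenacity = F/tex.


Formula: Tenacity = Breaking force / Linear density
Tenacity = 1506 cN / 34.7 tex
Tenacity = 43.40 cN/tex

43.40 cN/tex


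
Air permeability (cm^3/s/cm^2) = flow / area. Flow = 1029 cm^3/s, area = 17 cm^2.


Formula: Air Permeability = Airflow / Test Area
AP = 1029 cm^3/s / 17 cm^2
AP = 60.5 cm^3/s/cm^2

60.5 cm^3/s/cm^2


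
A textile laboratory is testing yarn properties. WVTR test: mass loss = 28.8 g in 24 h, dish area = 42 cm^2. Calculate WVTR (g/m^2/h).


Formula: WVTR = mass_loss / (area * time)
Step 1: Convert area: 42 cm^2 = 0.0042 m^2
Step 2: WVTR = 28.8 g / (0.0042 m^2 * 24 h)
Step 3: WVTR = 28.8 / 0.1008 = 285.7 g/m^2/h

285.7 g/m^2/h


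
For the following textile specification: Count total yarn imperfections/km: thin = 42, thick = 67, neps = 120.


Formula: Total = thin places + thick places + neps
Total = 42 + 67 + 120
Total = 229 imperfections/km

229 imperfections/km


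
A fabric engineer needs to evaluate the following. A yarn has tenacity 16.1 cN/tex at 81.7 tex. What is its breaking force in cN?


Formula: Breaking force = Tenacity * Linear density
F = 16.1 cN/tex * 81.7 tex
F = 1315.37 cN

1315.37 cN


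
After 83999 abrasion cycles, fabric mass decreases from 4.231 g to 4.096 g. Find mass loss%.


Formula: Mass loss% = ((m_before - m_after) / m_before) * 100
Step 1: Mass loss = 4.231 - 4.096 = 0.135 g
Step 2: Ratio = 0.135 / 4.231 = 0.0319074
Step 3: Mass loss% = 0.0319074 * 100 = 3.19074% ≈ 3.19%

3.19%


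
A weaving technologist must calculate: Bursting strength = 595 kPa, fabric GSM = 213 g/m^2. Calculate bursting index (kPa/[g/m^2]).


Formula: Bursting Index = Bursting Strength / Fabric GSM
BI = 595 kPa / 213 g/m^2
BI = 2.793 kPa/(g/m^2)

2.793 kPa/(g/m^2)


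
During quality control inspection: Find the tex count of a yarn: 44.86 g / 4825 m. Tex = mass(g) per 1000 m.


Formula: Tex = (mass_g / length_m) * 1000
Substituting: Tex = (44.86 / 4825) * 1000
Intermediate: 44.86 / 4825 = 0.00929741 g/m
Tex = 0.00929741 * 1000 = 9.30 tex

9.30 tex


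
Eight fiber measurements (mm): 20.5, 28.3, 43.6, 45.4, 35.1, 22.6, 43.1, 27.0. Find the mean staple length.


Formula: Mean = sum of lengths / count
Sum = 20.5 + 28.3 + 43.6 + 45.4 + 35.1 + 22.6 + 43.1 + 27.0
Sum = 265.6 mm
Mean = 265.6 / 8 = 33.20 mm

33.20 mm


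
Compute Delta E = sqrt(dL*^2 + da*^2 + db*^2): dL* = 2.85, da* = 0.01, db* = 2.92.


Formula: Delta E = sqrt(dL*^2 + da*^2 + db*^2)
Step 1: dL*^2 = 2.85^2 = 8.1225
Step 2: da*^2 = 0.01^2 = 0.0001
Step 3: db*^2 = 2.92^2 = 8.5264
Step 4: Sum = 8.1225 + 0.0001 + 8.5264 = 16.649
Step 5: Delta E = sqrt(16.649) = 4.08

4.08 Delta E


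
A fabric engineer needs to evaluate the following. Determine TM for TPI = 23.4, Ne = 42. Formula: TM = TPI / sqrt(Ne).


Formula: TM = TPI / sqrt(Ne)
Step 1: sqrt(Ne) = sqrt(42) = 6.4807
Step 2: TM = 23.4 / 6.4807 = 3.61

3.61 TM


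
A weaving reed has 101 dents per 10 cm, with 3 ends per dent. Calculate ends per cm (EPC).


Formula: EPC = (dents per 10 cm * ends per dent) / 10
Step 1: Total ends per 10 cm = 101 * 3 = 303
Step 2: EPC = 303 / 10 = 30.3 ends/cm

30.3 ends/cm


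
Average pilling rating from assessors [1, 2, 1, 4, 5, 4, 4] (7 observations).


Formula: Mean = sum / count
Sum = 1 + 2 + 1 + 4 + 5 + 4 + 4 = 21
Mean = 21 / 7 = 3.0

3.0


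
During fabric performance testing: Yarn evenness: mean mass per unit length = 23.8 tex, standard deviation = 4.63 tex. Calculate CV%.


Formula: CV% = (standard deviation / mean) * 100
Step 1: Ratio = 4.63 / 23.8 = 0.194538
Step 2: CV% = 0.194538 * 100 = 19.4538% ≈ 19.5%

19.5%


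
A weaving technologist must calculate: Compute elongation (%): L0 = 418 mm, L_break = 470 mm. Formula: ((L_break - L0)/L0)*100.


Formula: Elongation (%) = ((L_break - L0) / L0) * 100
Step 1: Extension = 470 - 418 = 52 mm
Step 2: Elongation = (52 / 418) * 100
Step 3: Elongation = 0.124402 * 100 = 12.4402% ≈ 12.4%

12.4%


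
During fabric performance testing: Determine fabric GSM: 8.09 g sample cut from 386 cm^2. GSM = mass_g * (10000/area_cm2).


Formula: GSM = mass_g / area_m2
Step 1: Convert area: 386 cm^2 = 386 / 10000 = 0.0386 m^2
Step 2: GSM = 8.09 g / 0.0386 m^2 = 209.6 g/m^2

209.6 g/m^2


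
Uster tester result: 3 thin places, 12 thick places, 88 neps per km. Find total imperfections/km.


Formula: Total = thin places + thick places + neps
Total = 3 + 12 + 88
Total = 103 imperfections/km

103 imperfections/km


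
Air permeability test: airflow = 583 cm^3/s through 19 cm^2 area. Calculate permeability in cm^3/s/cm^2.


Formula: Air Permeability = Airflow / Test Area
AP = 583 cm^3/s / 19 cm^2
AP = 30.7 cm^3/s/cm^2

30.7 cm^3/s/cm^2


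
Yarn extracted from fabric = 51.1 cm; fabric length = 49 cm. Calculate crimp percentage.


Formula: Crimp% = ((L_yarn - L_fabric) / L_fabric) * 100
Step 1: Extension = 51.1 - 49 = 2.1 cm
Step 2: Crimp% = (2.1 / 49) * 100
Step 3: Crimp% = 0.042857 * 100 = 4.2857% ≈ 4.3%

4.3%


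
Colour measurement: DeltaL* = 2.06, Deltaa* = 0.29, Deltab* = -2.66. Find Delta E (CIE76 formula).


Formula: Delta E = sqrt(dL*^2 + da*^2 + db*^2)
Step 1: dL*^2 = 2.06^2 = 4.2436
Step 2: da*^2 = 0.29^2 = 0.0841
Step 3: db*^2 = (-2.66)^2 = 7.0756
Step 4: Sum = 4.2436 + 0.0841 + 7.0756 = 11.4033
Step 5: Delta E = sqrt(11.4033) = 3.38

3.38 Delta E


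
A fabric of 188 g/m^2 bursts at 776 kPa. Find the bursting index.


Formula: Bursting Index = Bursting Strength / Fabric GSM
BI = 776 kPa / 188 g/m^2
BI = 4.128 kPa/(g/m^2)

4.128 kPa/(g/m^2)


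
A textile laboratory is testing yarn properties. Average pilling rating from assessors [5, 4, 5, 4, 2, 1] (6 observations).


Formula: Mean = sum / count
Sum = 5 + 4 + 5 + 4 + 2 + 1 = 21
Mean = 21 / 6 = 3.5

3.5


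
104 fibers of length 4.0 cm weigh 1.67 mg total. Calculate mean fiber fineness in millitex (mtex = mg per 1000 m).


Formula: fineness (mtex) = mass (mg) / total length (km) = (mass_mg / total_length_m) * 1000
Step 1: Convert fiber length: 4.0 cm = 0.04 m
Step 2: Total fiber length = 104 * 0.04 = 4.16 m
Step 3: Linear density = 1.67 mg / 4.16 m = 0.4014 mg/m
Step 4: fineness = 0.4014 * 1000 = 401.4 mtex

401.4 mtex


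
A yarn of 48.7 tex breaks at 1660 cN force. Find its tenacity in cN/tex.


Formula: Tenacity = Breaking force / Linear density
Tenacity = 1660 cN / 48.7 tex
Tenacity = 34.09 cN/tex

34.09 cN/tex


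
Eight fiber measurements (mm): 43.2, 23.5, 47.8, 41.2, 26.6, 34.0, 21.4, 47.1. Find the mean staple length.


Formula: Mean = sum of lengths / count
Sum = 43.2 + 23.5 + 47.8 + 41.2 + 26.6 + 34.0 + 21.4 + 47.1
Sum = 284.8 mm
Mean = 284.8 / 8 = 35.60 mm

35.60 mm


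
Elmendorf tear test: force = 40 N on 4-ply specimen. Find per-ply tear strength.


Formula: Per-ply strength = Total force / Number of plies
Per-ply = 40 N / 4
Per-ply = 10 N

10 N


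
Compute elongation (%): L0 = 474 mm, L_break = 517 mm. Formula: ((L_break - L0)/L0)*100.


Formula: Elongation (%) = ((L_break - L0) / L0) * 100
Step 1: Extension = 517 - 474 = 43 mm
Step 2: Elongation = (43 / 474) * 100
Step 3: Elongation = 0.090717 * 100 = 9.0717% ≈ 9.1%

9.1%


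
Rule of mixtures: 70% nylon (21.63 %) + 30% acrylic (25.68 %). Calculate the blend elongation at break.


Formula: Blend property = (fraction_A * property_A) + (fraction_B * property_B)
Step 1: Contribution A = 70/100 * 21.63 % = 15.141 %
Step 2: Contribution B = 30/100 * 25.68 % = 7.704 %
Step 3: Blend elongation at break = 15.141 + 7.704 = 22.845 %

22.845 %


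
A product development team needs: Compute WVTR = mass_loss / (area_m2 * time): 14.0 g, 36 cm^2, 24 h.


Formula: WVTR = mass_loss / (area * time)
Step 1: Convert area: 36 cm^2 = 0.0036 m^2
Step 2: WVTR = 14.0 g / (0.0036 m^2 * 24 h)
Step 3: WVTR = 14.0 / 0.0864 = 162.0 g/m^2/h

162.0 g/m^2/h


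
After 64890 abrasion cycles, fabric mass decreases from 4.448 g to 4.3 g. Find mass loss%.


Formula: Mass loss% = ((m_before - m_after) / m_before) * 100
Step 1: Mass loss = 4.448 - 4.3 = 0.148 g
Step 2: Ratio = 0.148 / 4.448 = 0.0332734
Step 3: Mass loss% = 0.0332734 * 100 = 3.32734% ≈ 3.33%

3.33%


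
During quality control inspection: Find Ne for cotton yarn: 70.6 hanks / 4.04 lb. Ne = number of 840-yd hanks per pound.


Formula: Ne = hanks / mass_lb
Substituting: Ne = 70.6 / 4.04
Ne = 17.5

17.5 Ne


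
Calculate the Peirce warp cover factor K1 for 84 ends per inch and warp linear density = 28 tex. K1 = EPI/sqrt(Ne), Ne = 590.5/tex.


Formula: K1 = EPI / sqrt(Ne), with Ne = 590.5 / tex_warp
Step 1: Ne = 590.5 / 28 = 21.089
Step 2: sqrt(Ne) = sqrt(21.089) = 4.5923
Step 3: K1 = 84 / 4.5923 = 18.3

18.3


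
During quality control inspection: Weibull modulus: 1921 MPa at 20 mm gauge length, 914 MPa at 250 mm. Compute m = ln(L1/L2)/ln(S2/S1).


Formula: m = ln(L1/L2) / ln(S2/S1)
Step 1: ln(L1/L2) = ln(20/250) = -2.52573
Step 2: S2/S1 = 914/1921 = 0.47579
Step 3: ln(S2/S1) = ln(0.47579) = -0.74278
Step 4: m = -2.52573 / -0.74278 = 3.40

3.40 (Weibull m)


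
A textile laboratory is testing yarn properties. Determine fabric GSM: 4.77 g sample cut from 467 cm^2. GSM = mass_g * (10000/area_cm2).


Formula: GSM = mass_g / area_m2
Step 1: Convert area: 467 cm^2 = 467 / 10000 = 0.0467 m^2
Step 2: GSM = 4.77 g / 0.0467 m^2 = 102.1 g/m^2

102.1 g/m^2


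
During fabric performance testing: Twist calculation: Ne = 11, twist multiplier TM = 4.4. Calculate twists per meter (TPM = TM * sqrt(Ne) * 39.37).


Formula: TPM = TM * sqrt(Ne) * 39.37
Step 1: sqrt(Ne) = sqrt(11) = 3.3166
Step 2: TM * sqrt(Ne) = 4.4 * 3.3166 = 14.593
Step 3: TPM = 14.593 * 39.37 = 575 twists/m

575 twists/m


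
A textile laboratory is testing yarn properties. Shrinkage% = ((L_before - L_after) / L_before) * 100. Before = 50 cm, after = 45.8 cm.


Formula: Shrinkage% = ((L_before - L_after) / L_before) * 100
Step 1: Shrinkage = 50 - 45.8 = 4.2 cm
Step 2: Shrinkage% = (4.2 / 50) * 100
Step 3: Shrinkage% = 0.084 * 100 = 8.4%

8.4%


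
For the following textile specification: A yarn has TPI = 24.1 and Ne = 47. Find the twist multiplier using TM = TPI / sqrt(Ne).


Formula: TM = TPI / sqrt(Ne)
Step 1: sqrt(Ne) = sqrt(47) = 6.8557
Step 2: TM = 24.1 / 6.8557 = 3.52

3.52 TM


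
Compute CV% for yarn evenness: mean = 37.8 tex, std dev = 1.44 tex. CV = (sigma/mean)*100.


Formula: CV% = (standard deviation / mean) * 100
Step 1: Ratio = 1.44 / 37.8 = 0.038095
Step 2: CV% = 0.038095 * 100 = 3.8095% ≈ 3.8%

3.8%


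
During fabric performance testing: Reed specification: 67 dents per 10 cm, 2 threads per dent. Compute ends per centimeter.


Formula: EPC = (dents per 10 cm * ends per dent) / 10
Step 1: Total ends per 10 cm = 67 * 2 = 134
Step 2: EPC = 134 / 10 = 13.4 ends/cm

13.4 ends/cm


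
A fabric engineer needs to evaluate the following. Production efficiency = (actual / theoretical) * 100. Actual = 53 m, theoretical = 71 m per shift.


Formula: Efficiency% = (Actual output / Theoretical output) * 100
Efficiency% = (53 / 71) * 100
Efficiency% = 0.746479 * 100 = 74.6479% ≈ 74.6%

74.6%


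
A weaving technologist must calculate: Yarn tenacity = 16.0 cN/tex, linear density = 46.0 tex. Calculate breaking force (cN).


Formula: Breaking force = Tenacity * Linear density
F = 16.0 cN/tex * 46.0 tex
F = 736.00 cN

736.00 cN


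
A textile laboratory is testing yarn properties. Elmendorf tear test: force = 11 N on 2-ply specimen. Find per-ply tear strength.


Formula: Per-ply strength = Total force / Number of plies
Per-ply = 11 N / 2
Per-ply = 5.5 N

5.5 N


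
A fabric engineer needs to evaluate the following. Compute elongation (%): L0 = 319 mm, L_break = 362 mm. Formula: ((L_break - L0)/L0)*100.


Formula: Elongation (%) = ((L_break - L0) / L0) * 100
Step 1: Extension = 362 - 319 = 43 mm
Step 2: Elongation = (43 / 319) * 100
Step 3: Elongation = 0.134796 * 100 = 13.4796% ≈ 13.5%

13.5%


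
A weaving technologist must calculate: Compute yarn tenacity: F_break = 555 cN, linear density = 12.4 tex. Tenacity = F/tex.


Formula: Tenacity = Breaking force / Linear density
Tenacity = 555 cN / 12.4 tex
Tenacity = 44.76 cN/tex

44.76 cN/tex


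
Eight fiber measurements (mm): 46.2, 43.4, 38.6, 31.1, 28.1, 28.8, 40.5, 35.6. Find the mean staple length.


Formula: Mean = sum of lengths / count
Sum = 46.2 + 43.4 + 38.6 + 31.1 + 28.1 + 28.8 + 40.5 + 35.6
Sum = 292.3 mm
Mean = 292.3 / 8 = 36.54 mm

36.54 mm


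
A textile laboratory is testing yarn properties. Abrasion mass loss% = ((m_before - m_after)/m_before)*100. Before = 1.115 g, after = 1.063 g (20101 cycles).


Formula: Mass loss% = ((m_before - m_after) / m_before) * 100
Step 1: Mass loss = 1.115 - 1.063 = 0.052 g
Step 2: Ratio = 0.052 / 1.115 = 0.0466368
Step 3: Mass loss% = 0.0466368 * 100 = 4.66368% ≈ 4.66%

4.66%


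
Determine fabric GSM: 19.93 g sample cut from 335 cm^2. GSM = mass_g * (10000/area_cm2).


Formula: GSM = mass_g / area_m2
Step 1: Convert area: 335 cm^2 = 335 / 10000 = 0.0335 m^2
Step 2: GSM = 19.93 g / 0.0335 m^2 = 594.9 g/m^2

594.9 g/m^2


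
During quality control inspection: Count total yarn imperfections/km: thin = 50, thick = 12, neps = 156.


Formula: Total = thin places + thick places + neps
Total = 50 + 12 + 156
Total = 218 imperfections/km

218 imperfections/km


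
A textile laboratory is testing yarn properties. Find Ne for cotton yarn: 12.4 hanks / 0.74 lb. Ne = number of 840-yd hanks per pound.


Formula: Ne = hanks / mass_lb
Substituting: Ne = 12.4 / 0.74
Ne = 16.8

16.8 Ne


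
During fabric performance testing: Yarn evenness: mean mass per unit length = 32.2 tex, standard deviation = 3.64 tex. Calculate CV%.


Formula: CV% = (standard deviation / mean) * 100
Step 1: Ratio = 3.64 / 32.2 = 0.113043
Step 2: CV% = 0.113043 * 100 = 11.3043% ≈ 11.3%

11.3%


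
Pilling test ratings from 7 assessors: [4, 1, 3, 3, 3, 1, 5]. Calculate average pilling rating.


Formula: Mean = sum / count
Sum = 4 + 1 + 3 + 3 + 3 + 1 + 5 = 20
Mean = 20 / 7 = 2.9

2.9


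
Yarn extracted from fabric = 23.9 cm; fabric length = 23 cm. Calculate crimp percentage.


Formula: Crimp% = ((L_yarn - L_fabric) / L_fabric) * 100
Step 1: Extension = 23.9 - 23 = 0.9 cm
Step 2: Crimp% = (0.9 / 23) * 100
Step 3: Crimp% = 0.03913 * 100 = 3.913% ≈ 3.9%

3.9%


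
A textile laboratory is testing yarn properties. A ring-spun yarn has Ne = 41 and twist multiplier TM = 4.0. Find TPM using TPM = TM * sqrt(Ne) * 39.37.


Formula: TPM = TM * sqrt(Ne) * 39.37
Step 1: sqrt(Ne) = sqrt(41) = 6.4031
Step 2: TM * sqrt(Ne) = 4.0 * 6.4031 = 25.6124
Step 3: TPM = 25.6124 * 39.37 = 1008 twists/m

1008 twists/m


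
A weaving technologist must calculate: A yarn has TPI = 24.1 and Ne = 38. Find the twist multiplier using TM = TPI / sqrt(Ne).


Formula: TM = TPI / sqrt(Ne)
Step 1: sqrt(Ne) = sqrt(38) = 6.1644
Step 2: TM = 24.1 / 6.1644 = 3.91

3.91 TM


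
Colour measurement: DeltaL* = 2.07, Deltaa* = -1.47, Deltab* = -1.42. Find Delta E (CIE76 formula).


Formula: Delta E = sqrt(dL*^2 + da*^2 + db*^2)
Step 1: dL*^2 = 2.07^2 = 4.2849
Step 2: da*^2 = (-1.47)^2 = 2.1609
Step 3: db*^2 = (-1.42)^2 = 2.0164
Step 4: Sum = 4.2849 + 2.1609 + 2.0164 = 8.4622
Step 5: Delta E = sqrt(8.4622) = 2.91

2.91 Delta E


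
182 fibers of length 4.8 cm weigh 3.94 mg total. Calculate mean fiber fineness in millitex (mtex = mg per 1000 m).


Formula: fineness (mtex) = mass (mg) / total length (km) = (mass_mg / total_length_m) * 1000
Step 1: Convert fiber length: 4.8 cm = 0.048 m
Step 2: Total fiber length = 182 * 0.048 = 8.736 m
Step 3: Linear density = 3.94 mg / 8.736 m = 0.4510 mg/m
Step 4: fineness = 0.4510 * 1000 = 451.0 mtex

451.0 mtex


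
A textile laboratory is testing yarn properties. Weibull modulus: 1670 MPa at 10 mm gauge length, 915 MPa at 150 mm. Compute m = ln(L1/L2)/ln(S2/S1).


Formula: m = ln(L1/L2) / ln(S2/S1)
Step 1: ln(L1/L2) = ln(10/150) = -2.70805
Step 2: S2/S1 = 915/1670 = 0.5479
Step 3: ln(S2/S1) = ln(0.5479) = -0.60166
Step 4: m = -2.70805 / -0.60166 = 4.50

4.50 (Weibull m)


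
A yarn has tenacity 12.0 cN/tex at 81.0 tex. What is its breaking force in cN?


Formula: Breaking force = Tenacity * Linear density
F = 12.0 cN/tex * 81.0 tex
F = 972.00 cN

972.00 cN


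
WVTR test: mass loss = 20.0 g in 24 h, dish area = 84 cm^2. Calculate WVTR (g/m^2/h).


Formula: WVTR = mass_loss / (area * time)
Step 1: Convert area: 84 cm^2 = 0.0084 m^2
Step 2: WVTR = 20.0 g / (0.0084 m^2 * 24 h)
Step 3: WVTR = 20.0 / 0.2016 = 99.2 g/m^2/h

99.2 g/m^2/h


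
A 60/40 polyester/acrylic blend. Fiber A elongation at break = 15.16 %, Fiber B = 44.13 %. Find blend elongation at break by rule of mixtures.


Formula: Blend property = (fraction_A * property_A) + (fraction_B * property_B)
Step 1: Contribution A = 60/100 * 15.16 % = 9.096 %
Step 2: Contribution B = 40/100 * 44.13 % = 17.652 %
Step 3: Blend elongation at break = 9.096 + 17.652 = 26.748 %

26.748 %


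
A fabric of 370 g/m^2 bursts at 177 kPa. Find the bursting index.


Formula: Bursting Index = Bursting Strength / Fabric GSM
BI = 177 kPa / 370 g/m^2
BI = 0.478 kPa/(g/m^2)

0.478 kPa/(g/m^2)


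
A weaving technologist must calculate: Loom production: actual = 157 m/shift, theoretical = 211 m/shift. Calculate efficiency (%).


Formula: Efficiency% = (Actual output / Theoretical output) * 100
Efficiency% = (157 / 211) * 100
Efficiency% = 0.744076 * 100 = 74.4076% ≈ 74.4%

74.4%


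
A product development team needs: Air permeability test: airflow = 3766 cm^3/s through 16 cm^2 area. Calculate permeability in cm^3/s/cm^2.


Formula: Air Permeability = Airflow / Test Area
AP = 3766 cm^3/s / 16 cm^2
AP = 235.4 cm^3/s/cm^2

235.4 cm^3/s/cm^2


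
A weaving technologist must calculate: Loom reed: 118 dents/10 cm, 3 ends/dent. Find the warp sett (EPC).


Formula: EPC = (dents per 10 cm * ends per dent) / 10
Step 1: Total ends per 10 cm = 118 * 3 = 354
Step 2: EPC = 354 / 10 = 35.4 ends/cm

35.4 ends/cm


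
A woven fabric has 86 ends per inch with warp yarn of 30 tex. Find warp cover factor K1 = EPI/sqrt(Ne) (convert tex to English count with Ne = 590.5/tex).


Formula: K1 = EPI / sqrt(Ne), with Ne = 590.5 / tex_warp
Step 1: Ne = 590.5 / 30 = 19.683
Step 2: sqrt(Ne) = sqrt(19.683) = 4.4366
Step 3: K1 = 86 / 4.4366 = 19.4

19.4


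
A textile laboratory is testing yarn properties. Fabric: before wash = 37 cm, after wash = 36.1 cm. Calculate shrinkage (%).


Formula: Shrinkage% = ((L_before - L_after) / L_before) * 100
Step 1: Shrinkage = 37 - 36.1 = 0.9 cm
Step 2: Shrinkage% = (0.9 / 37) * 100
Step 3: Shrinkage% = 0.024324 * 100 = 2.4324% ≈ 2.4%

2.4%


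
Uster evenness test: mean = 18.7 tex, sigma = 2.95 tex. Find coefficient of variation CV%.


Formula: CV% = (standard deviation / mean) * 100
Step 1: Ratio = 2.95 / 18.7 = 0.157754
Step 2: CV% = 0.157754 * 100 = 15.7754% ≈ 15.8%

15.8%


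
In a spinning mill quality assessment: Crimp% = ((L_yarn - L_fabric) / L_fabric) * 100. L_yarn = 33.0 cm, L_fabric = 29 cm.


Formula: Crimp% = ((L_yarn - L_fabric) / L_fabric) * 100
Step 1: Extension = 33.0 - 29 = 4.0 cm
Step 2: Crimp% = (4.0 / 29) * 100
Step 3: Crimp% = 0.137931 * 100 = 13.7931% ≈ 13.8%

13.8%


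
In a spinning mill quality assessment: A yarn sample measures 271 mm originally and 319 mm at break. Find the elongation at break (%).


Formula: Elongation (%) = ((L_break - L0) / L0) * 100
Step 1: Extension = 319 - 271 = 48 mm
Step 2: Elongation = (48 / 271) * 100
Step 3: Elongation = 0.177122 * 100 = 17.7122% ≈ 17.7%

17.7%


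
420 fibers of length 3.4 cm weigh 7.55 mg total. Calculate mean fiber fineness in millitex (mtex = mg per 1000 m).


Formula: fineness (mtex) = mass (mg) / total length (km) = (mass_mg / total_length_m) * 1000
Step 1: Convert fiber length: 3.4 cm = 0.034 m
Step 2: Total fiber length = 420 * 0.034 = 14.28 m
Step 3: Linear density = 7.55 mg / 14.28 m = 0.5287 mg/m
Step 4: fineness = 0.5287 * 1000 = 528.7 mtex

528.7 mtex


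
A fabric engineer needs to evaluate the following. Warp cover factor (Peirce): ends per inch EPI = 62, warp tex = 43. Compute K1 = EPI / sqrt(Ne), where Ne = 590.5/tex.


Formula: K1 = EPI / sqrt(Ne), with Ne = 590.5 / tex_warp
Step 1: Ne = 590.5 / 43 = 13.733
Step 2: sqrt(Ne) = sqrt(13.733) = 3.7058
Step 3: K1 = 62 / 3.7058 = 16.7

16.7


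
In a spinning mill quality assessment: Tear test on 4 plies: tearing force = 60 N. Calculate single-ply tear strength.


Formula: Per-ply strength = Total force / Number of plies
Per-ply = 60 N / 4
Per-ply = 15 N

15 N


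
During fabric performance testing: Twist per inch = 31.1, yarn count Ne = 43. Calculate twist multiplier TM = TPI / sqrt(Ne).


Formula: TM = TPI / sqrt(Ne)
Step 1: sqrt(Ne) = sqrt(43) = 6.5574
Step 2: TM = 31.1 / 6.5574 = 4.74

4.74 TM


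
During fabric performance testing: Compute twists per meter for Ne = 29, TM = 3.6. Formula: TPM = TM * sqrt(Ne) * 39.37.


Formula: TPM = TM * sqrt(Ne) * 39.37
Step 1: sqrt(Ne) = sqrt(29) = 5.3852
Step 2: TM * sqrt(Ne) = 3.6 * 5.3852 = 19.3867
Step 3: TPM = 19.3867 * 39.37 = 763 twists/m

763 twists/m


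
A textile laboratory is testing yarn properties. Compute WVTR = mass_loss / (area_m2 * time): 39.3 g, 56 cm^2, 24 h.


Formula: WVTR = mass_loss / (area * time)
Step 1: Convert area: 56 cm^2 = 0.0056 m^2
Step 2: WVTR = 39.3 g / (0.0056 m^2 * 24 h)
Step 3: WVTR = 39.3 / 0.1344 = 292.4 g/m^2/h

292.4 g/m^2/h


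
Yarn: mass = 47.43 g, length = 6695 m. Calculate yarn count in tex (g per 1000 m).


Formula: Tex = (mass_g / length_m) * 1000
Substituting: Tex = (47.43 / 6695) * 1000
Intermediate: 47.43 / 6695 = 0.00708439 g/m
Tex = 0.00708439 * 1000 = 7.08 tex

7.08 tex


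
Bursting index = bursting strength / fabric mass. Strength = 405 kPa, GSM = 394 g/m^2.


Formula: Bursting Index = Bursting Strength / Fabric GSM
BI = 405 kPa / 394 g/m^2
BI = 1.028 kPa/(g/m^2)

1.028 kPa/(g/m^2)


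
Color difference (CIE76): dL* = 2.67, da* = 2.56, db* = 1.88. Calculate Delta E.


Formula: Delta E = sqrt(dL*^2 + da*^2 + db*^2)
Step 1: dL*^2 = 2.67^2 = 7.1289
Step 2: da*^2 = 2.56^2 = 6.5536
Step 3: db*^2 = 1.88^2 = 3.5344
Step 4: Sum = 7.1289 + 6.5536 + 3.5344 = 17.2169
Step 5: Delta E = sqrt(17.2169) = 4.15

4.15 Delta E


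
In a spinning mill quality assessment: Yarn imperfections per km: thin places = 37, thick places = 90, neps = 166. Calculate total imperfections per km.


Formula: Total = thin places + thick places + neps
Total = 37 + 90 + 166
Total = 293 imperfections/km

293 imperfections/km


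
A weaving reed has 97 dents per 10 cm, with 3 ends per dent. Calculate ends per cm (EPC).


Formula: EPC = (dents per 10 cm * ends per dent) / 10
Step 1: Total ends per 10 cm = 97 * 3 = 291
Step 2: EPC = 291 / 10 = 29.1 ends/cm

29.1 ends/cm


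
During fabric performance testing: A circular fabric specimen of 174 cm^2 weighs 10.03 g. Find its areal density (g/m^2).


Formula: GSM = mass_g / area_m2
Step 1: Convert area: 174 cm^2 = 174 / 10000 = 0.0174 m^2
Step 2: GSM = 10.03 g / 0.0174 m^2 = 576.4 g/m^2

576.4 g/m^2


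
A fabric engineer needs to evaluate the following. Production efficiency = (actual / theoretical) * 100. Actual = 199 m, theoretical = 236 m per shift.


Formula: Efficiency% = (Actual output / Theoretical output) * 100
Efficiency% = (199 / 236) * 100
Efficiency% = 0.84322 * 100 = 84.322% ≈ 84.3%

84.3%
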